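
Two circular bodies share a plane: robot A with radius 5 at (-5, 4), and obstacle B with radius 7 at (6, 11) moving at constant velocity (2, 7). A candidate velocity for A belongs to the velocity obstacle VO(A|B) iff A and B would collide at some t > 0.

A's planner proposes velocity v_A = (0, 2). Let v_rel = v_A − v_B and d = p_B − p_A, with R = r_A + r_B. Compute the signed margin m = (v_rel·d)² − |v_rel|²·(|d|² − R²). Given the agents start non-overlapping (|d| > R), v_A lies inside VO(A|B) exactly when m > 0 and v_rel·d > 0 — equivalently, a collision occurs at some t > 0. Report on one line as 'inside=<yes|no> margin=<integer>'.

d = (11, 7),  |d|² = 170;  R = 5+7 = 12,  c = 170−12² = 26
v_rel = (-2, -5),  |v_rel|² = 29;  v_rel·d = (-2)·(11) + (-5)·(7) = -57
29·t² + 114·t + 26 = 0  ⇒  m = (-57)² − 29·26 = 2495
m = 2495 > 0,  v_rel·d = -57 < 0  ⇒  outside

inside=no margin=2495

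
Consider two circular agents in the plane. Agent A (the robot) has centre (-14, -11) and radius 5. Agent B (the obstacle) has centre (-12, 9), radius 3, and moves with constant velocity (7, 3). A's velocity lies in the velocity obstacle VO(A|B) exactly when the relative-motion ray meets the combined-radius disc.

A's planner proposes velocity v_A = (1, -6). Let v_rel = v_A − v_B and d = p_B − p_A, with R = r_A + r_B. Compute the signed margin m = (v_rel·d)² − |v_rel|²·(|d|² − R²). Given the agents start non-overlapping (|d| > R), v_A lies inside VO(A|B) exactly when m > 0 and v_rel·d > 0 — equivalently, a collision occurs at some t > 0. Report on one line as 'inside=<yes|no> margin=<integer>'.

d = (2, 20),  |d|² = 404;  R = 5+3 = 8,  c = 404−8² = 340
v_rel = (-6, -9),  |v_rel|² = 117;  v_rel·d = (-6)·(2) + (-9)·(20) = -192
117·t² + 384·t + 340 = 0  ⇒  m = (-192)² − 117·340 = -2916
m = -2916 < 0,  v_rel·d = -192 < 0  ⇒  outside

inside=no margin=-2916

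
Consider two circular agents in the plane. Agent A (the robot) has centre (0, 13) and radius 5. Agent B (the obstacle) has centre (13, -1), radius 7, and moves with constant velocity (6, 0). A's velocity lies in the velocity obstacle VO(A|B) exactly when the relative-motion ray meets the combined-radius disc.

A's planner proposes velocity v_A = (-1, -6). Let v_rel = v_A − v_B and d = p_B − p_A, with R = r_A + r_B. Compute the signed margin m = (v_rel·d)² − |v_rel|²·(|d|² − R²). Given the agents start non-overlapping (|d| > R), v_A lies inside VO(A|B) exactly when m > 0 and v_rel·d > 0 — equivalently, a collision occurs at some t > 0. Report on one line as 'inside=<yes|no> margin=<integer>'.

d = (13, -14),  |d|² = 365;  R = 5+7 = 12,  c = 365−12² = 221
v_rel = (-7, -6),  |v_rel|² = 85;  v_rel·d = (-7)·(13) + (-6)·(-14) = -7
85·t² + 14·t + 221 = 0  ⇒  m = (-7)² − 85·221 = -18736
m = -18736 < 0,  v_rel·d = -7 < 0  ⇒  outside

inside=no margin=-18736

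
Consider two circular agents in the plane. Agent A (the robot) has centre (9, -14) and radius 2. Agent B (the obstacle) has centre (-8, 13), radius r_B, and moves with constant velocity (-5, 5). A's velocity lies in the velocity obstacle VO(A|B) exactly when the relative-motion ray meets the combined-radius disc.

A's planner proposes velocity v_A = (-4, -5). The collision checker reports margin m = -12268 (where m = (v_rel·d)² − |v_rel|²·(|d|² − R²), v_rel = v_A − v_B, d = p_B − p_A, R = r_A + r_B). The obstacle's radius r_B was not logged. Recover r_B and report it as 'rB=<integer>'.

m = -12268
d = (-17, 27);  v_rel = (1, -10),  |v_rel|² = 101
v_rel×d = (1)·(27) − (-10)·(-17) = -143
since m = R²·101 − (-143)²:  R² = (20449 + -12268) / 101 = 81
R = √81 = 9  ⇒  r_B = 9 − 2 = 7

rB=7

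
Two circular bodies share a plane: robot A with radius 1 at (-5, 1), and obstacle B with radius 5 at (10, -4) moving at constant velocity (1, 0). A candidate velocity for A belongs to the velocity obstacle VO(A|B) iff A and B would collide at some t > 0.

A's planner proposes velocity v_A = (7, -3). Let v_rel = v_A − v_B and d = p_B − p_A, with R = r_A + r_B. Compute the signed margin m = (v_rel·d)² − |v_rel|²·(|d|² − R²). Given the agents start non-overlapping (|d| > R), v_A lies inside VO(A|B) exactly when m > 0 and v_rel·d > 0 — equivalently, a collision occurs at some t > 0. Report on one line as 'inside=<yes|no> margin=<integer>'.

d = (15, -5),  |d|² = 250;  R = 1+5 = 6,  c = 250−6² = 214
v_rel = (6, -3),  |v_rel|² = 45;  v_rel·d = (6)·(15) + (-3)·(-5) = 105
45·t² − 210·t + 214 = 0  ⇒  m = 105² − 45·214 = 1395
m = 1395 > 0,  v_rel·d = 105 > 0  ⇒  inside

inside=yes margin=1395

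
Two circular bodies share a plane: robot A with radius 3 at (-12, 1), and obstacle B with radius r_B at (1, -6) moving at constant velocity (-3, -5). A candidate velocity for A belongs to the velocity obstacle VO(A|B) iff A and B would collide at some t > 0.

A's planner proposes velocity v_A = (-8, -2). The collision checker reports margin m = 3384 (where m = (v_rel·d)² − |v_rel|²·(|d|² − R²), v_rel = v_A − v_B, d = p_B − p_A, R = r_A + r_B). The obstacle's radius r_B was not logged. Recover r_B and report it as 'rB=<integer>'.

m = 3384
d = (13, -7);  v_rel = (-5, 3),  |v_rel|² = 34
v_rel×d = (-5)·(-7) − (3)·(13) = -4
since m = R²·34 − (-4)²:  R² = (16 + 3384) / 34 = 100
R = √100 = 10  ⇒  r_B = 10 − 3 = 7

rB=7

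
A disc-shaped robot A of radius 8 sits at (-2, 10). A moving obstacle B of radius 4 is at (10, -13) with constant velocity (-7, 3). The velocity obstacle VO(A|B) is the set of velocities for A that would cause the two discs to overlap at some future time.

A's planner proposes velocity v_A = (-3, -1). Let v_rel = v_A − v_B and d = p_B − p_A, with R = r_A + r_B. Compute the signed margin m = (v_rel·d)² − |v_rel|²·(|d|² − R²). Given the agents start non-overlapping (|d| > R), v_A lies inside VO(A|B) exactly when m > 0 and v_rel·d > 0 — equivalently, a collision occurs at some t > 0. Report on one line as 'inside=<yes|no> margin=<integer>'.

d = (12, -23),  |d|² = 673;  R = 8+4 = 12,  c = 673−12² = 529
v_rel = (4, -4),  |v_rel|² = 32;  v_rel·d = (4)·(12) + (-4)·(-23) = 140
32·t² − 280·t + 529 = 0  ⇒  m = 140² − 32·529 = 2672
m = 2672 > 0,  v_rel·d = 140 > 0  ⇒  inside

inside=yes margin=2672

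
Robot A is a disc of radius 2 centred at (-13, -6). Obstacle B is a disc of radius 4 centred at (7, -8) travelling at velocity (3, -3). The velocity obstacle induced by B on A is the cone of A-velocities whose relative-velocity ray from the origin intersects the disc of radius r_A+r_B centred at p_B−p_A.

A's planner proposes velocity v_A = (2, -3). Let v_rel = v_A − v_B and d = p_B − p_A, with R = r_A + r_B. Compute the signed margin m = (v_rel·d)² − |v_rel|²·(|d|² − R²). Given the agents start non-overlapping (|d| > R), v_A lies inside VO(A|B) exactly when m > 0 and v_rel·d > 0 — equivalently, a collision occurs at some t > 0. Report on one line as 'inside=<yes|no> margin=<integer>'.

d = (20, -2),  |d|² = 404;  R = 2+4 = 6,  c = 404−6² = 368
v_rel = (-1, 0),  |v_rel|² = 1;  v_rel·d = (-1)·(20) + (0)·(-2) = -20
1·t² + 40·t + 368 = 0  ⇒  m = (-20)² − 1·368 = 32
m = 32 > 0,  v_rel·d = -20 < 0  ⇒  outside

inside=no margin=32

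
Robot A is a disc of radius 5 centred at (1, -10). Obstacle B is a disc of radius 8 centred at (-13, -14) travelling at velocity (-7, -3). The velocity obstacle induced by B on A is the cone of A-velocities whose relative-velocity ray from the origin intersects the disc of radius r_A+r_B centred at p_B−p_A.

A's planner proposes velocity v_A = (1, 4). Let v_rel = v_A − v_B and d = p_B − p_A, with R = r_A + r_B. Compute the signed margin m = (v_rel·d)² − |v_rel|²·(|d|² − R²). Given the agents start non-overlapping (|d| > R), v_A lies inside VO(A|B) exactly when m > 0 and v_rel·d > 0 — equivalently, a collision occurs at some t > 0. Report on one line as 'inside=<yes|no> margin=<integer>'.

d = (-14, -4),  |d|² = 212;  R = 5+8 = 13,  c = 212−13² = 43
v_rel = (8, 7),  |v_rel|² = 113;  v_rel·d = (8)·(-14) + (7)·(-4) = -140
113·t² + 280·t + 43 = 0  ⇒  m = (-140)² − 113·43 = 14741
m = 14741 > 0,  v_rel·d = -140 < 0  ⇒  outside

inside=no margin=14741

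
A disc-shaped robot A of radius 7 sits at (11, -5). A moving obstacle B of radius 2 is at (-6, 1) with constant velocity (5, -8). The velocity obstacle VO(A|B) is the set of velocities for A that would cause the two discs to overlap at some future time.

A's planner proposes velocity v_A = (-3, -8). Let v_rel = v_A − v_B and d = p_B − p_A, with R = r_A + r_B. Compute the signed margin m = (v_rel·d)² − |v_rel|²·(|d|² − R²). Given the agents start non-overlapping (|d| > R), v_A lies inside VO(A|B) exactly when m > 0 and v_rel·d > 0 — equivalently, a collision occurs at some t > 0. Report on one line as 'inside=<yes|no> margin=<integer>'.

d = (-17, 6),  |d|² = 325;  R = 7+2 = 9,  c = 325−9² = 244
v_rel = (-8, 0),  |v_rel|² = 64;  v_rel·d = (-8)·(-17) + (0)·(6) = 136
64·t² − 272·t + 244 = 0  ⇒  m = 136² − 64·244 = 2880
m = 2880 > 0,  v_rel·d = 136 > 0  ⇒  inside

inside=yes margin=2880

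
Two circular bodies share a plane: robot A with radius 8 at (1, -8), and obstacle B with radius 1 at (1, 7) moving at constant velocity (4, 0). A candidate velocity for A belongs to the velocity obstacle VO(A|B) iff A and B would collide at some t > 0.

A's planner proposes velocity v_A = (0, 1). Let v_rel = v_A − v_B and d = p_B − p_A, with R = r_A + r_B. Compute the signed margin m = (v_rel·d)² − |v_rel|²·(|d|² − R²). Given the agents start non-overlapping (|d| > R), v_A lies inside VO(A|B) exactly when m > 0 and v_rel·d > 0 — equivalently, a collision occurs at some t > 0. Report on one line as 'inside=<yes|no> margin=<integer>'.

d = (0, 15),  |d|² = 225;  R = 8+1 = 9,  c = 225−9² = 144
v_rel = (-4, 1),  |v_rel|² = 17;  v_rel·d = (-4)·(0) + (1)·(15) = 15
17·t² − 30·t + 144 = 0  ⇒  m = 15² − 17·144 = -2223
m = -2223 < 0,  v_rel·d = 15 > 0  ⇒  outside

inside=no margin=-2223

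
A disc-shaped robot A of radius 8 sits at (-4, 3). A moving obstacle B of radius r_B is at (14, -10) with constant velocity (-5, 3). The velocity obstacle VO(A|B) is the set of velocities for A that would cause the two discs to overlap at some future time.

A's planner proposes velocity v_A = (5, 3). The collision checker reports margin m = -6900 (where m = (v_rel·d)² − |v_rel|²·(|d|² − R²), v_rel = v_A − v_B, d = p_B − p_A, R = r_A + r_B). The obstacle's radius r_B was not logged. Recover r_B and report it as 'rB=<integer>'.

m = -6900
d = (18, -13);  v_rel = (10, 0),  |v_rel|² = 100
v_rel×d = (10)·(-13) − (0)·(18) = -130
since m = R²·100 − (-130)²:  R² = (16900 + -6900) / 100 = 100
R = √100 = 10  ⇒  r_B = 10 − 8 = 2

rB=2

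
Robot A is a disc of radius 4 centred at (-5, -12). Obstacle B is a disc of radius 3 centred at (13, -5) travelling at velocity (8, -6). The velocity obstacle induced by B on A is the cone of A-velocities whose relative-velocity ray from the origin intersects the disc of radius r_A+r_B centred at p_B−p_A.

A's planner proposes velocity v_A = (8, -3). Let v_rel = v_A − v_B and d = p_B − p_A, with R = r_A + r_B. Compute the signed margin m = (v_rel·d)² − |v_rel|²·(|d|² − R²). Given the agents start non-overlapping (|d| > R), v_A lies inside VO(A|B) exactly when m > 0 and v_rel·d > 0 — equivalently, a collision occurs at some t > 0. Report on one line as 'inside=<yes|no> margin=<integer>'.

d = (18, 7),  |d|² = 373;  R = 4+3 = 7,  c = 373−7² = 324
v_rel = (0, 3),  |v_rel|² = 9;  v_rel·d = (0)·(18) + (3)·(7) = 21
9·t² − 42·t + 324 = 0  ⇒  m = 21² − 9·324 = -2475
m = -2475 < 0,  v_rel·d = 21 > 0  ⇒  outside

inside=no margin=-2475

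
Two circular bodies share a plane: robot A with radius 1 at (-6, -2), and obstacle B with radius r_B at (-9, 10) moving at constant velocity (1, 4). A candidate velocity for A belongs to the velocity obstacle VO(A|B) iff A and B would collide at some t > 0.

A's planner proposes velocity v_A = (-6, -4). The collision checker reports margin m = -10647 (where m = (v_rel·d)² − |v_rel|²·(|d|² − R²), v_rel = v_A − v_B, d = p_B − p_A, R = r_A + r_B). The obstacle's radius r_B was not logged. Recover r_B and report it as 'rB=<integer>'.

m = -10647
d = (-3, 12);  v_rel = (-7, -8),  |v_rel|² = 113
v_rel×d = (-7)·(12) − (-8)·(-3) = -108
since m = R²·113 − (-108)²:  R² = (11664 + -10647) / 113 = 9
R = √9 = 3  ⇒  r_B = 3 − 1 = 2

rB=2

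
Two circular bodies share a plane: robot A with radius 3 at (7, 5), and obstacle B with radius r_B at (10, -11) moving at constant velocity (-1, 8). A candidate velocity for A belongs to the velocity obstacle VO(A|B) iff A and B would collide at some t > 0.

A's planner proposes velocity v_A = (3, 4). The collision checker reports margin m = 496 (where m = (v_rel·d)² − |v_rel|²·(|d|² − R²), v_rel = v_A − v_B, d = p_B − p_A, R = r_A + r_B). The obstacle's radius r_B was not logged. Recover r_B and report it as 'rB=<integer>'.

m = 496
d = (3, -16);  v_rel = (4, -4),  |v_rel|² = 32
v_rel×d = (4)·(-16) − (-4)·(3) = -52
since m = R²·32 − (-52)²:  R² = (2704 + 496) / 32 = 100
R = √100 = 10  ⇒  r_B = 10 − 3 = 7

rB=7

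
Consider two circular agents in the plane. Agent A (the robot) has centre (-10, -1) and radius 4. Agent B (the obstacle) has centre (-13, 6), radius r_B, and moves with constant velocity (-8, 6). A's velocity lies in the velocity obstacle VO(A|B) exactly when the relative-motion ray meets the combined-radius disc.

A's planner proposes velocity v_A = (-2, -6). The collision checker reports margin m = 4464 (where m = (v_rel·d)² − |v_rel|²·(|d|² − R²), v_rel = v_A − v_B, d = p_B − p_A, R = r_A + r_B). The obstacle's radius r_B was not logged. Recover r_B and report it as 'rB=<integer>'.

m = 4464
d = (-3, 7);  v_rel = (6, -12),  |v_rel|² = 180
v_rel×d = (6)·(7) − (-12)·(-3) = 6
since m = R²·180 − 6²:  R² = (36 + 4464) / 180 = 25
R = √25 = 5  ⇒  r_B = 5 − 4 = 1

rB=1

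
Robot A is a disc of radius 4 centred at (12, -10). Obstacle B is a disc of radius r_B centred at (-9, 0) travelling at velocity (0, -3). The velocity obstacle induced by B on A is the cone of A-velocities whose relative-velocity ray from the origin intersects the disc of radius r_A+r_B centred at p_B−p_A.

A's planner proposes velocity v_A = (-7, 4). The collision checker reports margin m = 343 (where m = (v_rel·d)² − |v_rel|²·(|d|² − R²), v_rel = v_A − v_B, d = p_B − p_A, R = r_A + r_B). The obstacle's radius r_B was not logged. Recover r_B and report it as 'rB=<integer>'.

m = 343
d = (-21, 10);  v_rel = (-7, 7),  |v_rel|² = 98
v_rel×d = (-7)·(10) − (7)·(-21) = 77
since m = R²·98 − 77²:  R² = (5929 + 343) / 98 = 64
R = √64 = 8  ⇒  r_B = 8 − 4 = 4

rB=4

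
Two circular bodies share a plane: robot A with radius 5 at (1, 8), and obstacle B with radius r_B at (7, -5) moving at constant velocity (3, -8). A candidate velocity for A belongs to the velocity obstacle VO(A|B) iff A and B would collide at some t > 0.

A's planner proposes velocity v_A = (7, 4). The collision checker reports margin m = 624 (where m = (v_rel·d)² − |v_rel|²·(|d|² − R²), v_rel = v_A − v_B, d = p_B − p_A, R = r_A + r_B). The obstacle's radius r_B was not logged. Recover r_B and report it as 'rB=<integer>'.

m = 624
d = (6, -13);  v_rel = (4, 12),  |v_rel|² = 160
v_rel×d = (4)·(-13) − (12)·(6) = -124
since m = R²·160 − (-124)²:  R² = (15376 + 624) / 160 = 100
R = √100 = 10  ⇒  r_B = 10 − 5 = 5

rB=5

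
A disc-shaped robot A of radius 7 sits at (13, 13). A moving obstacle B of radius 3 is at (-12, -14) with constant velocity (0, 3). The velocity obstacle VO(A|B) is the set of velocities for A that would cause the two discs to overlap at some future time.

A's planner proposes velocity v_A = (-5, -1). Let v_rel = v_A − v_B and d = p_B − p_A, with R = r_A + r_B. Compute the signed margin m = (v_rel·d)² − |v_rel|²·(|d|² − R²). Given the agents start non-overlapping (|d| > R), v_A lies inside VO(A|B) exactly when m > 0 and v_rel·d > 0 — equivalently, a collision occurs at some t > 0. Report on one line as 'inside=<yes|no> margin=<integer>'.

d = (-25, -27),  |d|² = 1354;  R = 7+3 = 10,  c = 1354−10² = 1254
v_rel = (-5, -4),  |v_rel|² = 41;  v_rel·d = (-5)·(-25) + (-4)·(-27) = 233
41·t² − 466·t + 1254 = 0  ⇒  m = 233² − 41·1254 = 2875
m = 2875 > 0,  v_rel·d = 233 > 0  ⇒  inside

inside=yes margin=2875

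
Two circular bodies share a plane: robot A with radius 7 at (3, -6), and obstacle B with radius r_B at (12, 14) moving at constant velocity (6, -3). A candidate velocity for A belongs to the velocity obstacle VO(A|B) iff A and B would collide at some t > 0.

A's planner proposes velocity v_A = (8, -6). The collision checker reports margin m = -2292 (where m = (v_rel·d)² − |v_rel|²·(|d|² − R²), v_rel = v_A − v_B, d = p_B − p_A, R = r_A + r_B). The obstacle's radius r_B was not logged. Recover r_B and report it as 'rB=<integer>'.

m = -2292
d = (9, 20);  v_rel = (2, -3),  |v_rel|² = 13
v_rel×d = (2)·(20) − (-3)·(9) = 67
since m = R²·13 − 67²:  R² = (4489 + -2292) / 13 = 169
R = √169 = 13  ⇒  r_B = 13 − 7 = 6

rB=6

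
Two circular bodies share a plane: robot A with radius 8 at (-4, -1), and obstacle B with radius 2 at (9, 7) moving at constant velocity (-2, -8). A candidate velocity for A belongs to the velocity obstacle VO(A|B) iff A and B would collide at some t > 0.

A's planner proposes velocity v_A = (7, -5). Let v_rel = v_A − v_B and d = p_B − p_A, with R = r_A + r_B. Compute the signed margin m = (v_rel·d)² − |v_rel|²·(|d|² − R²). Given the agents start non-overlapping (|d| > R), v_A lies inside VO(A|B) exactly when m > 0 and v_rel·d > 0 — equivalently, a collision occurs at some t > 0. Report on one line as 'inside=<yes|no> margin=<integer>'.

d = (13, 8),  |d|² = 233;  R = 8+2 = 10,  c = 233−10² = 133
v_rel = (9, 3),  |v_rel|² = 90;  v_rel·d = (9)·(13) + (3)·(8) = 141
90·t² − 282·t + 133 = 0  ⇒  m = 141² − 90·133 = 7911
m = 7911 > 0,  v_rel·d = 141 > 0  ⇒  inside

inside=yes margin=7911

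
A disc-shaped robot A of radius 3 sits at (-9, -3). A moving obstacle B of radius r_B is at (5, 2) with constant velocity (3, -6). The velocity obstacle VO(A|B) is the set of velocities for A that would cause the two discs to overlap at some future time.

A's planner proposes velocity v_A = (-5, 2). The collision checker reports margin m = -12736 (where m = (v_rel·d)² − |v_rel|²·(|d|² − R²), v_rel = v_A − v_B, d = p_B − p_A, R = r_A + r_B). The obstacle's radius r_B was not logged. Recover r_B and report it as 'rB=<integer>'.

m = -12736
d = (14, 5);  v_rel = (-8, 8),  |v_rel|² = 128
v_rel×d = (-8)·(5) − (8)·(14) = -152
since m = R²·128 − (-152)²:  R² = (23104 + -12736) / 128 = 81
R = √81 = 9  ⇒  r_B = 9 − 3 = 6

rB=6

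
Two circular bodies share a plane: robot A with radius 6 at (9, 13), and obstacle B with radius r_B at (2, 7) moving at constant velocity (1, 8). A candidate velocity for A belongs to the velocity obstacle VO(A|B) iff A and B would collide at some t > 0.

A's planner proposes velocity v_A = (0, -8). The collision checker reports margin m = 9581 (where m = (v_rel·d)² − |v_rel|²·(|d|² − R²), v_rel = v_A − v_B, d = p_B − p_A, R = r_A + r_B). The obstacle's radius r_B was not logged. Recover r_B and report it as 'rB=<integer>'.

m = 9581
d = (-7, -6);  v_rel = (-1, -16),  |v_rel|² = 257
v_rel×d = (-1)·(-6) − (-16)·(-7) = -106
since m = R²·257 − (-106)²:  R² = (11236 + 9581) / 257 = 81
R = √81 = 9  ⇒  r_B = 9 − 6 = 3

rB=3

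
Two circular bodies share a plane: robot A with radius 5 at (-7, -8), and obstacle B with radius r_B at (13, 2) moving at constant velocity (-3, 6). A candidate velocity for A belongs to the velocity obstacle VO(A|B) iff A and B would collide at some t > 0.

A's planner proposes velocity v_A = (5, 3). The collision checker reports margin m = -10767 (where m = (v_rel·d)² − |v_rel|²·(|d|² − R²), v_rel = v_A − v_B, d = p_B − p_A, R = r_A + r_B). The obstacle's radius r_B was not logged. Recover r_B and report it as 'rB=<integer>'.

m = -10767
d = (20, 10);  v_rel = (8, -3),  |v_rel|² = 73
v_rel×d = (8)·(10) − (-3)·(20) = 140
since m = R²·73 − 140²:  R² = (19600 + -10767) / 73 = 121
R = √121 = 11  ⇒  r_B = 11 − 5 = 6

rB=6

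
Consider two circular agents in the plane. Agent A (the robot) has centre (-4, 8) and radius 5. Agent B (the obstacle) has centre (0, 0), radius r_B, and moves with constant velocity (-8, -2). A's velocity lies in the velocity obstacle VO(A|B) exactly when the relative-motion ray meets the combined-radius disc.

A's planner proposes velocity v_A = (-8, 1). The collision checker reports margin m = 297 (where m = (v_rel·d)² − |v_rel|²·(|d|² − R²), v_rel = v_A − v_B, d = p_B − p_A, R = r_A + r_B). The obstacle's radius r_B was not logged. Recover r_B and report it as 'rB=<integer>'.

m = 297
d = (4, -8);  v_rel = (0, 3),  |v_rel|² = 9
v_rel×d = (0)·(-8) − (3)·(4) = -12
since m = R²·9 − (-12)²:  R² = (144 + 297) / 9 = 49
R = √49 = 7  ⇒  r_B = 7 − 5 = 2

rB=2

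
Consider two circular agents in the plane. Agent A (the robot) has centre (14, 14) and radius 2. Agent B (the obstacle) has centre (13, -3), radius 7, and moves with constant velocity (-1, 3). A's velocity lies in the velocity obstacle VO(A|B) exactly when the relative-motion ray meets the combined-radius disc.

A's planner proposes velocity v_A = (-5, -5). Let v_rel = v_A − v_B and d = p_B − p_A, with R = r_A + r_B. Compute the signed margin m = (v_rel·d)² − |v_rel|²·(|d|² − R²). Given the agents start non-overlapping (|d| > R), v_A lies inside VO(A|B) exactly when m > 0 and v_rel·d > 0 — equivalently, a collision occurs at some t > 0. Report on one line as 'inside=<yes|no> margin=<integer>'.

d = (-1, -17),  |d|² = 290;  R = 2+7 = 9,  c = 290−9² = 209
v_rel = (-4, -8),  |v_rel|² = 80;  v_rel·d = (-4)·(-1) + (-8)·(-17) = 140
80·t² − 280·t + 209 = 0  ⇒  m = 140² − 80·209 = 2880
m = 2880 > 0,  v_rel·d = 140 > 0  ⇒  inside

inside=yes margin=2880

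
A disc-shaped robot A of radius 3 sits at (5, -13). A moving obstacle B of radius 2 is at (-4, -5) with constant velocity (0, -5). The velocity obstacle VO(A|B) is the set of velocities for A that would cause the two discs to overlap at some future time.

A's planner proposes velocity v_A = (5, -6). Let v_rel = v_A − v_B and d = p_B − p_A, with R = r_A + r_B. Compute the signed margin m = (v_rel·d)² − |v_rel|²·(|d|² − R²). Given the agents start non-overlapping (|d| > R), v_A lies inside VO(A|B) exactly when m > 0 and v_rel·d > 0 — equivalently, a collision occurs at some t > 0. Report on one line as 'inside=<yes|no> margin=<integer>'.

d = (-9, 8),  |d|² = 145;  R = 3+2 = 5,  c = 145−5² = 120
v_rel = (5, -1),  |v_rel|² = 26;  v_rel·d = (5)·(-9) + (-1)·(8) = -53
26·t² + 106·t + 120 = 0  ⇒  m = (-53)² − 26·120 = -311
m = -311 < 0,  v_rel·d = -53 < 0  ⇒  outside

inside=no margin=-311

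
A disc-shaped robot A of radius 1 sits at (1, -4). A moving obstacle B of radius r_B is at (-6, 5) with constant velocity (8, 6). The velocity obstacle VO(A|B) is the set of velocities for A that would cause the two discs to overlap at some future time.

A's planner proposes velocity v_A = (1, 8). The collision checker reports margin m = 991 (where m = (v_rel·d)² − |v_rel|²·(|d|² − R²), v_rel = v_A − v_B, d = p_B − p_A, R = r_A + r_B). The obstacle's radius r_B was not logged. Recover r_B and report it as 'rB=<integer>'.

m = 991
d = (-7, 9);  v_rel = (-7, 2),  |v_rel|² = 53
v_rel×d = (-7)·(9) − (2)·(-7) = -49
since m = R²·53 − (-49)²:  R² = (2401 + 991) / 53 = 64
R = √64 = 8  ⇒  r_B = 8 − 1 = 7

rB=7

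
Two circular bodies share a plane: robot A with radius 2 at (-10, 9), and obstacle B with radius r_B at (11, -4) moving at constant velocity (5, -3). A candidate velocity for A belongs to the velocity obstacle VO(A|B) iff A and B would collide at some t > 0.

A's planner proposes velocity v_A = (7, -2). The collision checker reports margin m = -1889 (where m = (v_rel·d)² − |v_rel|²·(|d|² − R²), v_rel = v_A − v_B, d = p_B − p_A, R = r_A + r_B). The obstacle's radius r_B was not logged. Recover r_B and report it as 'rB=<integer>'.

m = -1889
d = (21, -13);  v_rel = (2, 1),  |v_rel|² = 5
v_rel×d = (2)·(-13) − (1)·(21) = -47
since m = R²·5 − (-47)²:  R² = (2209 + -1889) / 5 = 64
R = √64 = 8  ⇒  r_B = 8 − 2 = 6

rB=6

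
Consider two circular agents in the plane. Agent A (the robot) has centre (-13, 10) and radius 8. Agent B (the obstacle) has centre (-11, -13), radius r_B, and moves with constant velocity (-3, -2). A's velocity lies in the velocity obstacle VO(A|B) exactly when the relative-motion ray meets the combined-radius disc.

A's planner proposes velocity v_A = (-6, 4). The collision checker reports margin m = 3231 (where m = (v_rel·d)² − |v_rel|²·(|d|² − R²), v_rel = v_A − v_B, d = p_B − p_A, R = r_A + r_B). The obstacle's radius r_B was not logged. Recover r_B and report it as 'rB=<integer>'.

m = 3231
d = (2, -23);  v_rel = (-3, 6),  |v_rel|² = 45
v_rel×d = (-3)·(-23) − (6)·(2) = 57
since m = R²·45 − 57²:  R² = (3249 + 3231) / 45 = 144
R = √144 = 12  ⇒  r_B = 12 − 8 = 4

rB=4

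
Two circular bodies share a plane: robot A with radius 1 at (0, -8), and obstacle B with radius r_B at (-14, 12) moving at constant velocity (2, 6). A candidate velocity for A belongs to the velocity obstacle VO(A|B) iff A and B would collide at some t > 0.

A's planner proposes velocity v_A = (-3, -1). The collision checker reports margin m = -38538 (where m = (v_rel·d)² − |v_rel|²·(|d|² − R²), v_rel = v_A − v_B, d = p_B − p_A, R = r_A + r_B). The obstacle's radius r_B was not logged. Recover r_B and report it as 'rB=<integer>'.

m = -38538
d = (-14, 20);  v_rel = (-5, -7),  |v_rel|² = 74
v_rel×d = (-5)·(20) − (-7)·(-14) = -198
since m = R²·74 − (-198)²:  R² = (39204 + -38538) / 74 = 9
R = √9 = 3  ⇒  r_B = 3 − 1 = 2

rB=2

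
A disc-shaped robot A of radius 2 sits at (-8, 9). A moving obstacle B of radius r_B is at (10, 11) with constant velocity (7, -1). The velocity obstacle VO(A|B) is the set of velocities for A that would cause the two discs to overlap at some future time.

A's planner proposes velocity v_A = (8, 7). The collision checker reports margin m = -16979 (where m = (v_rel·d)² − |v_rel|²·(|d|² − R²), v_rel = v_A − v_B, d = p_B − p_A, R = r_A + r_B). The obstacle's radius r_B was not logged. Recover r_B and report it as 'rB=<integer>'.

m = -16979
d = (18, 2);  v_rel = (1, 8),  |v_rel|² = 65
v_rel×d = (1)·(2) − (8)·(18) = -142
since m = R²·65 − (-142)²:  R² = (20164 + -16979) / 65 = 49
R = √49 = 7  ⇒  r_B = 7 − 2 = 5

rB=5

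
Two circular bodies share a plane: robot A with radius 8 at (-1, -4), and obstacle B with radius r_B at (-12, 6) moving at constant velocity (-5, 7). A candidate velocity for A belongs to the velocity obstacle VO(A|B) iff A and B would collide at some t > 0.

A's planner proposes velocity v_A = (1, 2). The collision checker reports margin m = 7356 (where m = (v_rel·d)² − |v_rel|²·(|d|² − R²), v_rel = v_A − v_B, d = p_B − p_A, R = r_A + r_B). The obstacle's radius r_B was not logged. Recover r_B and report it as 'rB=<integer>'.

m = 7356
d = (-11, 10);  v_rel = (6, -5),  |v_rel|² = 61
v_rel×d = (6)·(10) − (-5)·(-11) = 5
since m = R²·61 − 5²:  R² = (25 + 7356) / 61 = 121
R = √121 = 11  ⇒  r_B = 11 − 8 = 3

rB=3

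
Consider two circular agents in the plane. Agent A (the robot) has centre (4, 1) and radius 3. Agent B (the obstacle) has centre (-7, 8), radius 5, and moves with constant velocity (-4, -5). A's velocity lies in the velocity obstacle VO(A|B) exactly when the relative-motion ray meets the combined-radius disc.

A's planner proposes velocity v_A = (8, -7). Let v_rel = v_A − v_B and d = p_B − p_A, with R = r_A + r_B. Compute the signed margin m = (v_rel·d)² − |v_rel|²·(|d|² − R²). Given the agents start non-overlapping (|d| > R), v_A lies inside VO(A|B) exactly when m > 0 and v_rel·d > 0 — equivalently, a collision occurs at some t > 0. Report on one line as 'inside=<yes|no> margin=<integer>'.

d = (-11, 7),  |d|² = 170;  R = 3+5 = 8,  c = 170−8² = 106
v_rel = (12, -2),  |v_rel|² = 148;  v_rel·d = (12)·(-11) + (-2)·(7) = -146
148·t² + 292·t + 106 = 0  ⇒  m = (-146)² − 148·106 = 5628
m = 5628 > 0,  v_rel·d = -146 < 0  ⇒  outside

inside=no margin=5628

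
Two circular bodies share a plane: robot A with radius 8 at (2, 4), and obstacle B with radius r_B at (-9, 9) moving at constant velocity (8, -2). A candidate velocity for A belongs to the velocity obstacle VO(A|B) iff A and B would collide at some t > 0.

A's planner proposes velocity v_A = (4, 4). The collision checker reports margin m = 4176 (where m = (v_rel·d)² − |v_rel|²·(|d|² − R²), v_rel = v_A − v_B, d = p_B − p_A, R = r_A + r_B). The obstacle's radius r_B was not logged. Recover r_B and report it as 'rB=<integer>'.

m = 4176
d = (-11, 5);  v_rel = (-4, 6),  |v_rel|² = 52
v_rel×d = (-4)·(5) − (6)·(-11) = 46
since m = R²·52 − 46²:  R² = (2116 + 4176) / 52 = 121
R = √121 = 11  ⇒  r_B = 11 − 8 = 3

rB=3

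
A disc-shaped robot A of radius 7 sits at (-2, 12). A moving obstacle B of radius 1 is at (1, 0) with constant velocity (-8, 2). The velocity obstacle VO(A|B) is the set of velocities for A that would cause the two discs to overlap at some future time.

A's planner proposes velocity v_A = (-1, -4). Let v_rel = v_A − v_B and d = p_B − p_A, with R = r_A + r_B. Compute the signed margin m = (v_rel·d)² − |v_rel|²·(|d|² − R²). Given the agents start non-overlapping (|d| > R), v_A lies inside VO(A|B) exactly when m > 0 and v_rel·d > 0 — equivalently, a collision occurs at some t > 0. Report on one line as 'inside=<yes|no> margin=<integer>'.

d = (3, -12),  |d|² = 153;  R = 7+1 = 8,  c = 153−8² = 89
v_rel = (7, -6),  |v_rel|² = 85;  v_rel·d = (7)·(3) + (-6)·(-12) = 93
85·t² − 186·t + 89 = 0  ⇒  m = 93² − 85·89 = 1084
m = 1084 > 0,  v_rel·d = 93 > 0  ⇒  inside

inside=yes margin=1084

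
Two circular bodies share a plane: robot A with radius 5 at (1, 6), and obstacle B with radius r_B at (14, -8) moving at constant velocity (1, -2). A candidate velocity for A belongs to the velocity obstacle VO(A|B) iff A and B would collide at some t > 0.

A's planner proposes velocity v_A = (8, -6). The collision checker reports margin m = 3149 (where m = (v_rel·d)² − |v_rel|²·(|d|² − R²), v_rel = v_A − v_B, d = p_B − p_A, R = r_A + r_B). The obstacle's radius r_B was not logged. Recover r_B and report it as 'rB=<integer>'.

m = 3149
d = (13, -14);  v_rel = (7, -4),  |v_rel|² = 65
v_rel×d = (7)·(-14) − (-4)·(13) = -46
since m = R²·65 − (-46)²:  R² = (2116 + 3149) / 65 = 81
R = √81 = 9  ⇒  r_B = 9 − 5 = 4

rB=4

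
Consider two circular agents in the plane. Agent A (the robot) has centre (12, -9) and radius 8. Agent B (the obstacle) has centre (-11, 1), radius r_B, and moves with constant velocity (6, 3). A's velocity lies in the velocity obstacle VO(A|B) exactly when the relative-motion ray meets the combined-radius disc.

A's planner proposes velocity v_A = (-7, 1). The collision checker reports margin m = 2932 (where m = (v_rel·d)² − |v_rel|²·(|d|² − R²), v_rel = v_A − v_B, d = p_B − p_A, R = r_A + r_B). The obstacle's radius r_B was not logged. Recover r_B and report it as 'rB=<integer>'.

m = 2932
d = (-23, 10);  v_rel = (-13, -2),  |v_rel|² = 173
v_rel×d = (-13)·(10) − (-2)·(-23) = -176
since m = R²·173 − (-176)²:  R² = (30976 + 2932) / 173 = 196
R = √196 = 14  ⇒  r_B = 14 − 8 = 6

rB=6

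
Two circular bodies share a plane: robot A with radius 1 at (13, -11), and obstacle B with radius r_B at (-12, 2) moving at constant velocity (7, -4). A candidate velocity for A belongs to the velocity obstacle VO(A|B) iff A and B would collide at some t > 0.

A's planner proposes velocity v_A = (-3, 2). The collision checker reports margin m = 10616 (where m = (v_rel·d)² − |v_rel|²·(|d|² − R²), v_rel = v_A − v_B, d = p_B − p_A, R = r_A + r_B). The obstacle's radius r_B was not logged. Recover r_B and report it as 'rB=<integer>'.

m = 10616
d = (-25, 13);  v_rel = (-10, 6),  |v_rel|² = 136
v_rel×d = (-10)·(13) − (6)·(-25) = 20
since m = R²·136 − 20²:  R² = (400 + 10616) / 136 = 81
R = √81 = 9  ⇒  r_B = 9 − 1 = 8

rB=8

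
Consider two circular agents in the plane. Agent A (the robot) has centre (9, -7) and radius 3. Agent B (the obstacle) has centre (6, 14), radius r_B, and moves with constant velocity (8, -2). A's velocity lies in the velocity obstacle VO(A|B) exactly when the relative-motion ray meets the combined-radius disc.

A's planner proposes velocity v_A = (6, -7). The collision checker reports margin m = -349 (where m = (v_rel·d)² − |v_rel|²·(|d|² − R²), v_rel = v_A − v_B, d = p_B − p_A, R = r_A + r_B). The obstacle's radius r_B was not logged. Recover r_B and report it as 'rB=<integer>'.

m = -349
d = (-3, 21);  v_rel = (-2, -5),  |v_rel|² = 29
v_rel×d = (-2)·(21) − (-5)·(-3) = -57
since m = R²·29 − (-57)²:  R² = (3249 + -349) / 29 = 100
R = √100 = 10  ⇒  r_B = 10 − 3 = 7

rB=7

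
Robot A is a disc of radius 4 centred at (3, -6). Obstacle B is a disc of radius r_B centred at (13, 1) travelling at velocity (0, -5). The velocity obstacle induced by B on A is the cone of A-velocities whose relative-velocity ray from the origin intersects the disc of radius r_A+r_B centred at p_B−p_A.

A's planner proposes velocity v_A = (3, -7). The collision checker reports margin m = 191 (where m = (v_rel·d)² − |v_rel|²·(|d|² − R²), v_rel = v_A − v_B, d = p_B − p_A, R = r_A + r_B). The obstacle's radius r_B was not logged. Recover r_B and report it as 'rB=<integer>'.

m = 191
d = (10, 7);  v_rel = (3, -2),  |v_rel|² = 13
v_rel×d = (3)·(7) − (-2)·(10) = 41
since m = R²·13 − 41²:  R² = (1681 + 191) / 13 = 144
R = √144 = 12  ⇒  r_B = 12 − 4 = 8

rB=8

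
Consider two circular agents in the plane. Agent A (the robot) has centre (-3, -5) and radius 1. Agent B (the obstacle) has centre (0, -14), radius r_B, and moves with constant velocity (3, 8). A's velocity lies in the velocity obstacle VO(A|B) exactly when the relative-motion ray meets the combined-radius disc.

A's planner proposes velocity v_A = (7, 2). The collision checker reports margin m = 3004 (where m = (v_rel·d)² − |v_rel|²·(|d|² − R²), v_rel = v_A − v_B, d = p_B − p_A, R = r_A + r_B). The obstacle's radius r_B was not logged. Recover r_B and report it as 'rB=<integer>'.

m = 3004
d = (3, -9);  v_rel = (4, -6),  |v_rel|² = 52
v_rel×d = (4)·(-9) − (-6)·(3) = -18
since m = R²·52 − (-18)²:  R² = (324 + 3004) / 52 = 64
R = √64 = 8  ⇒  r_B = 8 − 1 = 7

rB=7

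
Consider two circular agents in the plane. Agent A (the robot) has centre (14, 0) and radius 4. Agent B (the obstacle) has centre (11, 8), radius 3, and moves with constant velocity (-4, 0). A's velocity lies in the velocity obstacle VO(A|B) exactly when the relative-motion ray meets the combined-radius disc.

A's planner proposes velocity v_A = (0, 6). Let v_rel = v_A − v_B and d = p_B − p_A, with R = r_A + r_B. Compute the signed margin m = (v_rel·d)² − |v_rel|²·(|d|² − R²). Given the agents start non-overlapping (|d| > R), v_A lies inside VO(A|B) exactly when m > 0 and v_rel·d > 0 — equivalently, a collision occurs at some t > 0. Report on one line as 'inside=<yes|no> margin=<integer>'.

d = (-3, 8),  |d|² = 73;  R = 4+3 = 7,  c = 73−7² = 24
v_rel = (4, 6),  |v_rel|² = 52;  v_rel·d = (4)·(-3) + (6)·(8) = 36
52·t² − 72·t + 24 = 0  ⇒  m = 36² − 52·24 = 48
m = 48 > 0,  v_rel·d = 36 > 0  ⇒  inside

inside=yes margin=48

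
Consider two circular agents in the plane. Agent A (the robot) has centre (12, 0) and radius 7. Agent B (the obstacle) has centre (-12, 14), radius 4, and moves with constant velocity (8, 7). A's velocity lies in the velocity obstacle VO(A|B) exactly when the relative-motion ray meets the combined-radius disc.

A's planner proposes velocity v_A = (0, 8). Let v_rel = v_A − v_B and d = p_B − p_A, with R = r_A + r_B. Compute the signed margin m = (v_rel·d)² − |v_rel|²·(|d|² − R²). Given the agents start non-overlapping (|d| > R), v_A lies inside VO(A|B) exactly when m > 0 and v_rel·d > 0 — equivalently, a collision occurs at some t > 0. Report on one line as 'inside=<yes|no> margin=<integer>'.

d = (-24, 14),  |d|² = 772;  R = 7+4 = 11,  c = 772−11² = 651
v_rel = (-8, 1),  |v_rel|² = 65;  v_rel·d = (-8)·(-24) + (1)·(14) = 206
65·t² − 412·t + 651 = 0  ⇒  m = 206² − 65·651 = 121
m = 121 > 0,  v_rel·d = 206 > 0  ⇒  inside

inside=yes margin=121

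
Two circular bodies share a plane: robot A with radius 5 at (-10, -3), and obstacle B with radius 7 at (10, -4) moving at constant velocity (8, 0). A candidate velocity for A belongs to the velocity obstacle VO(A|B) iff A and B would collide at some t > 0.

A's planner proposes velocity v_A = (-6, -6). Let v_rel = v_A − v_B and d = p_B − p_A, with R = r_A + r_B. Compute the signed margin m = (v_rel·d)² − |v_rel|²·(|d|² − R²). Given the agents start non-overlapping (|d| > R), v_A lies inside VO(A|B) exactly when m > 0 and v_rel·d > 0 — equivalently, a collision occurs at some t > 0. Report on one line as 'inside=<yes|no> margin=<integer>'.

d = (20, -1),  |d|² = 401;  R = 5+7 = 12,  c = 401−12² = 257
v_rel = (-14, -6),  |v_rel|² = 232;  v_rel·d = (-14)·(20) + (-6)·(-1) = -274
232·t² + 548·t + 257 = 0  ⇒  m = (-274)² − 232·257 = 15452
m = 15452 > 0,  v_rel·d = -274 < 0  ⇒  outside

inside=no margin=15452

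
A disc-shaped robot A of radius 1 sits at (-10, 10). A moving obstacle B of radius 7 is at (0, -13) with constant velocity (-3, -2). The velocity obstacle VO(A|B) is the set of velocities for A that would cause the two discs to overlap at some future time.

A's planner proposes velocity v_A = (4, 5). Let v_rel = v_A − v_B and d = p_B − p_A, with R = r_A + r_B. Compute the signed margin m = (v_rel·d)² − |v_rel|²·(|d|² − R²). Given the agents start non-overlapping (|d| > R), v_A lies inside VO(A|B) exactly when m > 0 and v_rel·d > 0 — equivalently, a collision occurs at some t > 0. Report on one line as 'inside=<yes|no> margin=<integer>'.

d = (10, -23),  |d|² = 629;  R = 1+7 = 8,  c = 629−8² = 565
v_rel = (7, 7),  |v_rel|² = 98;  v_rel·d = (7)·(10) + (7)·(-23) = -91
98·t² + 182·t + 565 = 0  ⇒  m = (-91)² − 98·565 = -47089
m = -47089 < 0,  v_rel·d = -91 < 0  ⇒  outside

inside=no margin=-47089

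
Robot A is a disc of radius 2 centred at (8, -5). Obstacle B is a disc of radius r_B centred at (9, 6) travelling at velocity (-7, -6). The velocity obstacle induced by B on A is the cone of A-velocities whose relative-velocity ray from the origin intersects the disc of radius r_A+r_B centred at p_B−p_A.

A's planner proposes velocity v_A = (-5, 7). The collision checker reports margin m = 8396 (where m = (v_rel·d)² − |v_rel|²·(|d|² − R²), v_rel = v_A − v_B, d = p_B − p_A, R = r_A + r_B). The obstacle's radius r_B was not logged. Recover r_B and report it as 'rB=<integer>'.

m = 8396
d = (1, 11);  v_rel = (2, 13),  |v_rel|² = 173
v_rel×d = (2)·(11) − (13)·(1) = 9
since m = R²·173 − 9²:  R² = (81 + 8396) / 173 = 49
R = √49 = 7  ⇒  r_B = 7 − 2 = 5

rB=5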